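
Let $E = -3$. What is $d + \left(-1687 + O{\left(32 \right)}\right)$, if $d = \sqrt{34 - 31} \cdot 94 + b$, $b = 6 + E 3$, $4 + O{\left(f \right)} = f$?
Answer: $-1662 + 94 \sqrt{3} \approx -1499.2$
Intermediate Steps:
$O{\left(f \right)} = -4 + f$
$b = -3$ ($b = 6 - 9 = -3$)
$d = -3 + 94 \sqrt{3}$ ($d = \sqrt{34 - 31} \cdot 94 - 3 = \sqrt{3} \cdot 94 - 3 = 94 \sqrt{3} - 3 = -3 + 94 \sqrt{3} \approx 159.81$)
$d + \left(-1687 + O{\left(32 \right)}\right) = \left(-3 + 94 \sqrt{3}\right) + \left(-1687 + \left(-4 + 32\right)\right) = \left(-3 + 94 \sqrt{3}\right) + \left(-1687 + 28\right) = \left(-3 + 94 \sqrt{3}\right) - 1659 = -1662 + 94 \sqrt{3}$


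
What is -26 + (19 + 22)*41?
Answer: 1655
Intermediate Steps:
-26 + (19 + 22)*41 = -26 + 41*41 = -26 + 1681 = 1655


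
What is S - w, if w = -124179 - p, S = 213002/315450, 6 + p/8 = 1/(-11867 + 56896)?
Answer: 881607864067604/7102199025 ≈ 1.2413e+5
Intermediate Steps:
p = -2161384/45029 (p = -48 + 8/(-11867 + 56896) = -48 + 8/45029 = -2161384/45029 ≈ -48.000)
S = 106501/157725 (S = 213002*(1/315450) = 106501/157725 ≈ 0.67523)
w = -5589494807/45029 (w = -124179 - 1*(-2161384/45029) = -124179 + 2161384/45029 = -5589494807/45029 ≈ -1.2413e+5)
S - w = 106501/157725 - 1*(-5589494807/45029) = 106501/157725 + 5589494807/45029 = 881607864067604/7102199025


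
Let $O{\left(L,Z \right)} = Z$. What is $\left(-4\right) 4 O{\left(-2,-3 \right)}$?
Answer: $48$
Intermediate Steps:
$\left(-4\right) 4 O{\left(-2,-3 \right)} = \left(-4\right) 4 \left(-3\right) = \left(-16\right) \left(-3\right) = 48$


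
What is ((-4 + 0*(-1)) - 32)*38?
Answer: -1368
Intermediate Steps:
((-4 + 0*(-1)) - 32)*38 = ((-4 + 0) - 32)*38 = (-4 - 32)*38 = -36*38 = -1368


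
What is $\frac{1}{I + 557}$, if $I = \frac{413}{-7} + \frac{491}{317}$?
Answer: $\frac{317}{158357} \approx 0.0020018$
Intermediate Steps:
$I = - \frac{18212}{317}$ ($I = 413 \left(- \frac{1}{7}\right) + 491 \cdot \frac{1}{317} = -59 + \frac{491}{317} = - \frac{18212}{317} \approx -57.451$)
$\frac{1}{I + 557} = \frac{1}{- \frac{18212}{317} + 557} = \frac{1}{\frac{158357}{317}} = \frac{317}{158357}$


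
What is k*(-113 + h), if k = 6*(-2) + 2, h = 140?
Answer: -270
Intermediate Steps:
k = -10 (k = -12 + 2 = -10)
k*(-113 + h) = -10*(-113 + 140) = -10*27 = -270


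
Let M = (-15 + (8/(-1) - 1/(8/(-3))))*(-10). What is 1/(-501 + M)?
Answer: -4/1099 ≈ -0.0036397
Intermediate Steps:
M = 905/4 (M = (-15 + (8*(-1) - 1/(8*(-⅓))))*(-10) = (-15 + (-8 - 1/(-8/3)))*(-10) = (-15 + (-8 - 1*(-3/8)))*(-10) = (-15 + (-8 + 3/8))*(-10) = (-15 - 61/8)*(-10) = -181/8*(-10) = 905/4 ≈ 226.25)
1/(-501 + M) = 1/(-501 + 905/4) = 1/(-1099/4) = -4/1099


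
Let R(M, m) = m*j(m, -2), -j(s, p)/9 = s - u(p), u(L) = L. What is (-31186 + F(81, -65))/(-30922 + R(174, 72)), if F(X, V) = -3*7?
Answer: 31207/78874 ≈ 0.39566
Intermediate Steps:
F(X, V) = -21
j(s, p) = -9*s + 9*p (j(s, p) = -9*(s - p) = -9*s + 9*p)
R(M, m) = m*(-18 - 9*m) (R(M, m) = m*(-9*m + 9*(-2)) = m*(-9*m - 18) = m*(-18 - 9*m))
(-31186 + F(81, -65))/(-30922 + R(174, 72)) = (-31186 - 21)/(-30922 - 9*72*(2 + 72)) = -31207/(-30922 - 9*72*74) = -31207/(-30922 - 47952) = -31207/(-78874) = -31207*(-1/78874) = 31207/78874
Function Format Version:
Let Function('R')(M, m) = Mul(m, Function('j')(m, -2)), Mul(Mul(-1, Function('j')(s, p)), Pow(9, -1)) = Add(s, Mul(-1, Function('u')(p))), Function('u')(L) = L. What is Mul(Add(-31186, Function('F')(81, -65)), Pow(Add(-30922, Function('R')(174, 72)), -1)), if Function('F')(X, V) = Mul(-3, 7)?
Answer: Rational(31207, 78874) ≈ 0.39566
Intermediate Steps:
Function('F')(X, V) = -21
Function('j')(s, p) = Add(Mul(-9, s), Mul(9, p)) (Function('j')(s, p) = Mul(-9, Add(s, Mul(-1, p))) = Add(Mul(-9, s), Mul(9, p)))
Function('R')(M, m) = Mul(m, Add(-18, Mul(-9, m))) (Function('R')(M, m) = Mul(m, Add(Mul(-9, m), Mul(9, -2))) = Mul(m, Add(Mul(-9, m), -18)) = Mul(m, Add(-18, Mul(-9, m))))
Mul(Add(-31186, Function('F')(81, -65)), Pow(Add(-30922, Function('R')(174, 72)), -1)) = Mul(Add(-31186, -21), Pow(Add(-30922, Mul(-9, 72, Add(2, 72))), -1)) = Mul(-31207, Pow(Add(-30922, Mul(-9, 72, 74)), -1)) = Mul(-31207, Pow(Add(-30922, -47952), -1)) = Mul(-31207, Pow(-78874, -1)) = Mul(-31207, Rational(-1, 78874)) = Rational(31207, 78874)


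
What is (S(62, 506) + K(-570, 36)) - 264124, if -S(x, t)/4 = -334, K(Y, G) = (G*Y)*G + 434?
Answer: -1001074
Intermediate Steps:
K(Y, G) = 434 + Y*G² (K(Y, G) = Y*G² + 434 = 434 + Y*G²)
S(x, t) = 1336 (S(x, t) = -4*(-334) = 1336)
(S(62, 506) + K(-570, 36)) - 264124 = (1336 + (434 - 570*36²)) - 264124 = (1336 + (434 - 570*1296)) - 264124 = (1336 + (434 - 738720)) - 264124 = (1336 - 738286) - 264124 = -736950 - 264124 = -1001074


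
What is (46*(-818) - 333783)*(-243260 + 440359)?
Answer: -73204736689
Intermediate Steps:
(46*(-818) - 333783)*(-243260 + 440359) = (-37628 - 333783)*197099 = -371411*197099 = -73204736689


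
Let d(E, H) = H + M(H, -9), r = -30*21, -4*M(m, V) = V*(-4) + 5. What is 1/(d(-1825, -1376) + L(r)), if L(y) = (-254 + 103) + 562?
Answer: -4/3901 ≈ -0.0010254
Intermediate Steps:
M(m, V) = -5/4 + V (M(m, V) = -(V*(-4) + 5)/4 = -(-4*V + 5)/4 = -(5 - 4*V)/4 = -5/4 + V)
r = -630
d(E, H) = -41/4 + H (d(E, H) = H + (-5/4 - 9) = H - 41/4 = -41/4 + H)
L(y) = 411 (L(y) = -151 + 562 = 411)
1/(d(-1825, -1376) + L(r)) = 1/((-41/4 - 1376) + 411) = 1/(-5545/4 + 411) = 1/(-3901/4) = -4/3901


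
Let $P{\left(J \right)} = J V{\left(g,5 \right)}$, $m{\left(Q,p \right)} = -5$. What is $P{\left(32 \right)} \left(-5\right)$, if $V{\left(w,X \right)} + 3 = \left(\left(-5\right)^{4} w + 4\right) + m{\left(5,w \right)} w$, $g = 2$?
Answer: $-198560$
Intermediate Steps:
$V{\left(w,X \right)} = 1 + 620 w$ ($V{\left(w,X \right)} = -3 - \left(-4 + 5 w - \left(-5\right)^{4} w\right) = -3 + \left(\left(625 w + 4\right) - 5 w\right) = -3 + \left(\left(4 + 625 w\right) - 5 w\right) = -3 + \left(4 + 620 w\right) = 1 + 620 w$)
$P{\left(J \right)} = 1241 J$ ($P{\left(J \right)} = J \left(1 + 620 \cdot 2\right) = J \left(1 + 1240\right) = J 1241 = 1241 J$)
$P{\left(32 \right)} \left(-5\right) = 1241 \cdot 32 \left(-5\right) = 39712 \left(-5\right) = -198560$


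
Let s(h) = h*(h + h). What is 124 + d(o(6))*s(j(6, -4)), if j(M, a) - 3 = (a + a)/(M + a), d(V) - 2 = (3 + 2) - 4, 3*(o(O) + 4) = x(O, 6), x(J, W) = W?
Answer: 130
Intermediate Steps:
o(O) = -2 (o(O) = -4 + (⅓)*6 = -4 + 2 = -2)
d(V) = 3 (d(V) = 2 + ((3 + 2) - 4) = 2 + (5 - 4) = 2 + 1 = 3)
j(M, a) = 3 + 2*a/(M + a) (j(M, a) = 3 + (a + a)/(M + a) = 3 + (2*a)/(M + a) = 3 + 2*a/(M + a))
s(h) = 2*h² (s(h) = h*(2*h) = 2*h²)
124 + d(o(6))*s(j(6, -4)) = 124 + 3*(2*((3*6 + 5*(-4))/(6 - 4))²) = 124 + 3*(2*((18 - 20)/2)²) = 124 + 3*(2*((½)*(-2))²) = 124 + 3*(2*(-1)²) = 124 + 3*(2*1) = 124 + 3*2 = 124 + 6 = 130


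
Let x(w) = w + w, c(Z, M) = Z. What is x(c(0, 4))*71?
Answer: 0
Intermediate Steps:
x(w) = 2*w
x(c(0, 4))*71 = (2*0)*71 = 0*71 = 0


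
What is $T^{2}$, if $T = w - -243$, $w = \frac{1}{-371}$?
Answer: $\frac{8127383104}{137641} \approx 59048.0$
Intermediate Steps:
$w = - \frac{1}{371} \approx -0.0026954$
$T = \frac{90152}{371}$ ($T = - \frac{1}{371} - -243 = - \frac{1}{371} + 243 = \frac{90152}{371} \approx 243.0$)
$T^{2} = \left(\frac{90152}{371}\right)^{2} = \frac{8127383104}{137641}$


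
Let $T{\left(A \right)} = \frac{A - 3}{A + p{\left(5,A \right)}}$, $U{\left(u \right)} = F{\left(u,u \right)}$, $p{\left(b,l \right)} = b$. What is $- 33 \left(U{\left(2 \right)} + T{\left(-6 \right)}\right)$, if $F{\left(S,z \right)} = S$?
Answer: $-363$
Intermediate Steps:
$U{\left(u \right)} = u$
$T{\left(A \right)} = \frac{-3 + A}{5 + A}$ ($T{\left(A \right)} = \frac{A - 3}{A + 5} = \frac{-3 + A}{5 + A}$)
$- 33 \left(U{\left(2 \right)} + T{\left(-6 \right)}\right) = - 33 \left(2 + \frac{-3 - 6}{5 - 6}\right) = - 33 \left(2 + \frac{1}{-1} \left(-9\right)\right) = - 33 \left(2 - -9\right) = - 33 \left(2 + 9\right) = \left(-33\right) 11 = -363$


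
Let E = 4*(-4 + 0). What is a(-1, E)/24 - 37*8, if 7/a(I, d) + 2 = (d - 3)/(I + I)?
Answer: -53273/180 ≈ -295.96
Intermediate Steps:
E = -16 (E = 4*(-4) = -16)
a(I, d) = 7/(-2 + (-3 + d)/(2*I)) (a(I, d) = 7/(-2 + (d - 3)/(I + I)) = 7/(-2 + (-3 + d)/((2*I))) = 7/(-2 + (-3 + d)*(1/(2*I))) = 7/(-2 + (-3 + d)/(2*I)))
a(-1, E)/24 - 37*8 = (14*(-1)/(-3 - 16 - 4*(-1)))/24 - 37*8 = (14*(-1)/(-3 - 16 + 4))*(1/24) - 296 = (14*(-1)/(-15))*(1/24) - 296 = (14*(-1)*(-1/15))*(1/24) - 296 = (14/15)*(1/24) - 296 = 7/180 - 296 = -53273/180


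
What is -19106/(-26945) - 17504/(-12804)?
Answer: 179069626/86250945 ≈ 2.0761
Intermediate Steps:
-19106/(-26945) - 17504/(-12804) = -19106*(-1/26945) - 17504*(-1/12804) = 19106/26945 + 4376/3201 = 179069626/86250945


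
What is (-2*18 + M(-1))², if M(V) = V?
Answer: 1369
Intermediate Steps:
(-2*18 + M(-1))² = (-2*18 - 1)² = (-36 - 1)² = (-37)² = 1369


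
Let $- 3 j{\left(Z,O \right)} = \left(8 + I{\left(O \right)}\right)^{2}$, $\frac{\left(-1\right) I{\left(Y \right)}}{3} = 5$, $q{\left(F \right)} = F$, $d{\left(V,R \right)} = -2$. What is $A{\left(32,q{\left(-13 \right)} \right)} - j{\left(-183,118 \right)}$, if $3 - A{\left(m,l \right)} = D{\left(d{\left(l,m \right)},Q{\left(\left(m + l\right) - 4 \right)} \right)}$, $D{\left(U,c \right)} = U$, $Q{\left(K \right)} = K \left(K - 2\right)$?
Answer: $\frac{64}{3} \approx 21.333$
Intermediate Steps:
$Q{\left(K \right)} = K \left(-2 + K\right)$
$I{\left(Y \right)} = -15$ ($I{\left(Y \right)} = \left(-3\right) 5 = -15$)
$j{\left(Z,O \right)} = - \frac{49}{3}$ ($j{\left(Z,O \right)} = - \frac{\left(8 - 15\right)^{2}}{3} = - \frac{\left(-7\right)^{2}}{3} = \left(- \frac{1}{3}\right) 49 = - \frac{49}{3}$)
$A{\left(m,l \right)} = 5$ ($A{\left(m,l \right)} = 3 - -2 = 3 + 2 = 5$)
$A{\left(32,q{\left(-13 \right)} \right)} - j{\left(-183,118 \right)} = 5 - - \frac{49}{3} = 5 + \frac{49}{3} = \frac{64}{3}$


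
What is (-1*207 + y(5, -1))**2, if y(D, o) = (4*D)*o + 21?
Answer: 42436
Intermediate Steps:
y(D, o) = 21 + 4*D*o (y(D, o) = 4*D*o + 21 = 21 + 4*D*o)
(-1*207 + y(5, -1))**2 = (-1*207 + (21 + 4*5*(-1)))**2 = (-207 + (21 - 20))**2 = (-207 + 1)**2 = (-206)**2 = 42436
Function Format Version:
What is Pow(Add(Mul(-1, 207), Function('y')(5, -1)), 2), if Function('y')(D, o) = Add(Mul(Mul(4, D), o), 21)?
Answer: 42436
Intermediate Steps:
Function('y')(D, o) = Add(21, Mul(4, D, o)) (Function('y')(D, o) = Add(Mul(4, D, o), 21) = Add(21, Mul(4, D, o)))
Pow(Add(Mul(-1, 207), Function('y')(5, -1)), 2) = Pow(Add(Mul(-1, 207), Add(21, Mul(4, 5, -1))), 2) = Pow(Add(-207, Add(21, -20)), 2) = Pow(Add(-207, 1), 2) = Pow(-206, 2) = 42436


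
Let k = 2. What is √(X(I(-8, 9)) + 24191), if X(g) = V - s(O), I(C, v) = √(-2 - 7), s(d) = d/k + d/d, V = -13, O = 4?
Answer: 5*√967 ≈ 155.48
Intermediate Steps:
s(d) = 1 + d/2 (s(d) = d/2 + d/d = d*(½) + 1 = d/2 + 1 = 1 + d/2)
I(C, v) = 3*I (I(C, v) = √(-9) = 3*I)
X(g) = -16 (X(g) = -13 - (1 + (½)*4) = -13 - (1 + 2) = -13 - 1*3 = -13 - 3 = -16)
√(X(I(-8, 9)) + 24191) = √(-16 + 24191) = √24175 = 5*√967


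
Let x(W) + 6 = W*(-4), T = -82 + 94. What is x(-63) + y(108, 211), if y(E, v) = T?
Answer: 258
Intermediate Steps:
T = 12
y(E, v) = 12
x(W) = -6 - 4*W (x(W) = -6 + W*(-4) = -6 - 4*W)
x(-63) + y(108, 211) = (-6 - 4*(-63)) + 12 = (-6 + 252) + 12 = 246 + 12 = 258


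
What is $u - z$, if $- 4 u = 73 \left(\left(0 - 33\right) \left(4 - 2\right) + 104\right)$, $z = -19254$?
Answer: $\frac{37121}{2} \approx 18561.0$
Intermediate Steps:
$u = - \frac{1387}{2}$ ($u = - \frac{73 \left(\left(0 - 33\right) \left(4 - 2\right) + 104\right)}{4} = - \frac{73 \left(\left(-33\right) 2 + 104\right)}{4} = - \frac{73 \left(-66 + 104\right)}{4} = - \frac{73 \cdot 38}{4} = \left(- \frac{1}{4}\right) 2774 = - \frac{1387}{2} \approx -693.5$)
$u - z = - \frac{1387}{2} - -19254 = - \frac{1387}{2} + 19254 = \frac{37121}{2}$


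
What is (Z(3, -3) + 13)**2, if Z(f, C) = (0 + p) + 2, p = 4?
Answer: 361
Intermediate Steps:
Z(f, C) = 6 (Z(f, C) = (0 + 4) + 2 = 4 + 2 = 6)
(Z(3, -3) + 13)**2 = (6 + 13)**2 = 19**2 = 361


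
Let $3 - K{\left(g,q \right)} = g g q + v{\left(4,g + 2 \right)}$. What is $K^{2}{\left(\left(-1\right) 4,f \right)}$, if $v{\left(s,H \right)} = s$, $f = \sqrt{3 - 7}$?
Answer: $-1023 + 64 i \approx -1023.0 + 64.0 i$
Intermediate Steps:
$f = 2 i$ ($f = \sqrt{-4} = 2 i \approx 2.0 i$)
$K{\left(g,q \right)} = -1 - q g^{2}$ ($K{\left(g,q \right)} = 3 - \left(g g q + 4\right) = 3 - \left(g^{2} q + 4\right) = 3 - \left(q g^{2} + 4\right) = 3 - \left(4 + q g^{2}\right) = -1 - q g^{2}$)
$K^{2}{\left(\left(-1\right) 4,f \right)} = \left(-1 - 2 i \left(\left(-1\right) 4\right)^{2}\right)^{2} = \left(-1 - 2 i \left(-4\right)^{2}\right)^{2} = \left(-1 - 2 i 16\right)^{2} = \left(-1 - 32 i\right)^{2}$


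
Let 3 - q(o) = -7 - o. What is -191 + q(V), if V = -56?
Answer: -237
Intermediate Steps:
q(o) = 10 + o (q(o) = 3 - (-7 - o) = 3 + (7 + o) = 10 + o)
-191 + q(V) = -191 + (10 - 56) = -191 - 46 = -237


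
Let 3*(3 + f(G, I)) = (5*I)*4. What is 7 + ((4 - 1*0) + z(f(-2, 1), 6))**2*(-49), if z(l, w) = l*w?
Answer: -33117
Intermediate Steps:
f(G, I) = -3 + 20*I/3 (f(G, I) = -3 + ((5*I)*4)/3 = -3 + (20*I)/3 = -3 + 20*I/3)
7 + ((4 - 1*0) + z(f(-2, 1), 6))**2*(-49) = 7 + ((4 - 1*0) + (-3 + (20/3)*1)*6)**2*(-49) = 7 + ((4 + 0) + (-3 + 20/3)*6)**2*(-49) = 7 + (4 + (11/3)*6)**2*(-49) = 7 + (4 + 22)**2*(-49) = 7 + 26**2*(-49) = 7 + 676*(-49) = 7 - 33124 = -33117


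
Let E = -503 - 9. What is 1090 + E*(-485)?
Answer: 249410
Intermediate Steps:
E = -512
1090 + E*(-485) = 1090 - 512*(-485) = 1090 + 248320 = 249410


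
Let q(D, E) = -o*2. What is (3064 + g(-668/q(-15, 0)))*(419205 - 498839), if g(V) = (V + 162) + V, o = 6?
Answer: -797295608/3 ≈ -2.6577e+8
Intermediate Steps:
q(D, E) = -12 (q(D, E) = -1*6*2 = -6*2 = -12)
g(V) = 162 + 2*V (g(V) = (162 + V) + V = 162 + 2*V)
(3064 + g(-668/q(-15, 0)))*(419205 - 498839) = (3064 + (162 + 2*(-668/(-12))))*(419205 - 498839) = (3064 + (162 + 2*(-668*(-1/12))))*(-79634) = (3064 + (162 + 2*(167/3)))*(-79634) = (3064 + (162 + 334/3))*(-79634) = (3064 + 820/3)*(-79634) = (10012/3)*(-79634) = -797295608/3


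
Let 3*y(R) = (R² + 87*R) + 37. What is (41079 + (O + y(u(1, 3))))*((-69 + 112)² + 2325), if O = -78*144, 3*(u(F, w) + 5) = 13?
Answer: 3362925016/27 ≈ 1.2455e+8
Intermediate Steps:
u(F, w) = -⅔ (u(F, w) = -5 + (⅓)*13 = -5 + 13/3 = -⅔)
O = -11232
y(R) = 37/3 + 29*R + R²/3 (y(R) = ((R² + 87*R) + 37)/3 = (37 + R² + 87*R)/3 = 37/3 + 29*R + R²/3)
(41079 + (O + y(u(1, 3))))*((-69 + 112)² + 2325) = (41079 + (-11232 + (37/3 + 29*(-⅔) + (-⅔)²/3)))*((-69 + 112)² + 2325) = (41079 + (-11232 + (37/3 - 58/3 + (⅓)*(4/9))))*(43² + 2325) = (41079 + (-11232 + (37/3 - 58/3 + 4/27)))*(1849 + 2325) = (41079 + (-11232 - 185/27))*4174 = (41079 - 303449/27)*4174 = (805684/27)*4174 = 3362925016/27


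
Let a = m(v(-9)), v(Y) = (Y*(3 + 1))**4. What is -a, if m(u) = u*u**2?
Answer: -4738381338321616896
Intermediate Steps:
v(Y) = 256*Y**4 (v(Y) = (Y*4)**4 = (4*Y)**4 = 256*Y**4)
m(u) = u**3
a = 4738381338321616896 (a = (256*(-9)**4)**3 = (256*6561)**3 = 1679616**3 = 4738381338321616896)
-a = -1*4738381338321616896 = -4738381338321616896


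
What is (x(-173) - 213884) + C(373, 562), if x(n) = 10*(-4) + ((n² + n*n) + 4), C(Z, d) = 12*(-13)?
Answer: -154218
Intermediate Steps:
C(Z, d) = -156
x(n) = -36 + 2*n² (x(n) = -40 + ((n² + n²) + 4) = -40 + (2*n² + 4) = -40 + (4 + 2*n²) = -36 + 2*n²)
(x(-173) - 213884) + C(373, 562) = ((-36 + 2*(-173)²) - 213884) - 156 = ((-36 + 2*29929) - 213884) - 156 = ((-36 + 59858) - 213884) - 156 = (59822 - 213884) - 156 = -154062 - 156 = -154218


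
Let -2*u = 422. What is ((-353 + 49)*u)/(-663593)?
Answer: -64144/663593 ≈ -0.096662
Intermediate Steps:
u = -211 (u = -½*422 = -211)
((-353 + 49)*u)/(-663593) = ((-353 + 49)*(-211))/(-663593) = -304*(-211)*(-1/663593) = 64144*(-1/663593) = -64144/663593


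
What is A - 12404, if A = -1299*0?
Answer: -12404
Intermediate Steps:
A = 0
A - 12404 = 0 - 12404 = -12404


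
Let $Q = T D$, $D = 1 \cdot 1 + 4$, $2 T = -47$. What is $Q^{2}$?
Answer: $\frac{55225}{4} \approx 13806.0$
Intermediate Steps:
$T = - \frac{47}{2}$ ($T = \frac{1}{2} \left(-47\right) = - \frac{47}{2} \approx -23.5$)
$D = 5$ ($D = 1 + 4 = 5$)
$Q = - \frac{235}{2}$ ($Q = \left(- \frac{47}{2}\right) 5 = - \frac{235}{2} \approx -117.5$)
$Q^{2} = \left(- \frac{235}{2}\right)^{2} = \frac{55225}{4}$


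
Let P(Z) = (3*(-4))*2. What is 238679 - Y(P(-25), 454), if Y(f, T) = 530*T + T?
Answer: -2395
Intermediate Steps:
P(Z) = -24 (P(Z) = -12*2 = -24)
Y(f, T) = 531*T
238679 - Y(P(-25), 454) = 238679 - 531*454 = 238679 - 1*241074 = 238679 - 241074 = -2395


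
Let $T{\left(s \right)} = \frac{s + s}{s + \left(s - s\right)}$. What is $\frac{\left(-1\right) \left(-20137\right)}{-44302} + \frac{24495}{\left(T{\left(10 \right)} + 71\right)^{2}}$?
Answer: $\frac{977867417}{236085358} \approx 4.142$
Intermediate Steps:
$T{\left(s \right)} = 2$ ($T{\left(s \right)} = \frac{2 s}{s + 0} = \frac{2 s}{s} = 2$)
$\frac{\left(-1\right) \left(-20137\right)}{-44302} + \frac{24495}{\left(T{\left(10 \right)} + 71\right)^{2}} = \frac{\left(-1\right) \left(-20137\right)}{-44302} + \frac{24495}{\left(2 + 71\right)^{2}} = 20137 \left(- \frac{1}{44302}\right) + \frac{24495}{73^{2}} = - \frac{20137}{44302} + \frac{24495}{5329} = \frac{977867417}{236085358}$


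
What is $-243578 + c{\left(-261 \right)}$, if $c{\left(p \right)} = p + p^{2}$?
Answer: $-175718$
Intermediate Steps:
$-243578 + c{\left(-261 \right)} = -243578 - 261 \left(1 - 261\right) = -243578 - -67860 = -243578 + 67860 = -175718$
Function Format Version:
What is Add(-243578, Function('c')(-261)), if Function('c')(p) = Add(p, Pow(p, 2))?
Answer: -175718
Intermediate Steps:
Add(-243578, Function('c')(-261)) = Add(-243578, Mul(-261, Add(1, -261))) = Add(-243578, Mul(-261, -260)) = Add(-243578, 67860) = -175718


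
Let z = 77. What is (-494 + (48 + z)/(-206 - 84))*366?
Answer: -5247891/29 ≈ -1.8096e+5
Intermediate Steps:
(-494 + (48 + z)/(-206 - 84))*366 = (-494 + (48 + 77)/(-206 - 84))*366 = (-494 + 125/(-290))*366 = (-494 + 125*(-1/290))*366 = (-494 - 25/58)*366 = -28677/58*366 = -5247891/29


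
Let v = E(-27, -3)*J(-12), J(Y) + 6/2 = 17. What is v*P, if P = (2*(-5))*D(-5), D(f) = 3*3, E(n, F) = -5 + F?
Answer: 10080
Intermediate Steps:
J(Y) = 14 (J(Y) = -3 + 17 = 14)
D(f) = 9
P = -90 (P = (2*(-5))*9 = -10*9 = -90)
v = -112 (v = (-5 - 3)*14 = -8*14 = -112)
v*P = -112*(-90) = 10080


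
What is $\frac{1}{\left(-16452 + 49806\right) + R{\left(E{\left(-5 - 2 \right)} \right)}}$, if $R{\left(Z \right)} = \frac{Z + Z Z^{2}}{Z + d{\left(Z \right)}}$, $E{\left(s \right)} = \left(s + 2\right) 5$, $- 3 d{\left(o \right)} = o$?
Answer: $\frac{1}{34293} \approx 2.916 \cdot 10^{-5}$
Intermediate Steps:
$d{\left(o \right)} = - \frac{o}{3}$
$E{\left(s \right)} = 10 + 5 s$ ($E{\left(s \right)} = \left(2 + s\right) 5 = 10 + 5 s$)
$R{\left(Z \right)} = \frac{3 \left(Z + Z^{3}\right)}{2 Z}$ ($R{\left(Z \right)} = \frac{Z + Z Z^{2}}{Z - \frac{Z}{3}} = \frac{Z + Z^{3}}{\frac{2}{3} Z} = \left(Z + Z^{3}\right) \frac{3}{2 Z} = \frac{3 \left(Z + Z^{3}\right)}{2 Z}$)
$\frac{1}{\left(-16452 + 49806\right) + R{\left(E{\left(-5 - 2 \right)} \right)}} = \frac{1}{\left(-16452 + 49806\right) + \left(\frac{3}{2} + \frac{3 \left(10 + 5 \left(-5 - 2\right)\right)^{2}}{2}\right)} = \frac{1}{33354 + \left(\frac{3}{2} + \frac{3 \left(10 + 5 \left(-5 - 2\right)\right)^{2}}{2}\right)} = \frac{1}{33354 + \left(\frac{3}{2} + \frac{3 \left(10 + 5 \left(-7\right)\right)^{2}}{2}\right)} = \frac{1}{33354 + \left(\frac{3}{2} + \frac{3 \left(10 - 35\right)^{2}}{2}\right)} = \frac{1}{33354 + \left(\frac{3}{2} + \frac{3 \left(-25\right)^{2}}{2}\right)} = \frac{1}{33354 + \left(\frac{3}{2} + \frac{3}{2} \cdot 625\right)} = \frac{1}{33354 + \left(\frac{3}{2} + \frac{1875}{2}\right)} = \frac{1}{33354 + 939} = \frac{1}{34293}$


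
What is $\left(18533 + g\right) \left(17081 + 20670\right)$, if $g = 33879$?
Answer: $1978605412$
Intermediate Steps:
$\left(18533 + g\right) \left(17081 + 20670\right) = \left(18533 + 33879\right) \left(17081 + 20670\right) = 52412 \cdot 37751 = 1978605412$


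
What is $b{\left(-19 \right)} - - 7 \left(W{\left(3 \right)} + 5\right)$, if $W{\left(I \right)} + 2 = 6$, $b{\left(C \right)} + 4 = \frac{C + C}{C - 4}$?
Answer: $\frac{1395}{23} \approx 60.652$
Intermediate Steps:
$b{\left(C \right)} = -4 + \frac{2 C}{-4 + C}$ ($b{\left(C \right)} = -4 + \frac{C + C}{C - 4} = -4 + \frac{2 C}{-4 + C}$)
$W{\left(I \right)} = 4$ ($W{\left(I \right)} = -2 + 6 = 4$)
$b{\left(-19 \right)} - - 7 \left(W{\left(3 \right)} + 5\right) = \frac{2 \left(8 - -19\right)}{-4 - 19} - - 7 \left(4 + 5\right) = \frac{2 \left(8 + 19\right)}{-23} - \left(-7\right) 9 = 2 \left(- \frac{1}{23}\right) 27 - -63 = - \frac{54}{23} + 63 = \frac{1395}{23}$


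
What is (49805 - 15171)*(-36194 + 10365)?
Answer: -894561586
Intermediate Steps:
(49805 - 15171)*(-36194 + 10365) = 34634*(-25829) = -894561586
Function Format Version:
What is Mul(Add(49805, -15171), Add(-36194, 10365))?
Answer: -894561586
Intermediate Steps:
Mul(Add(49805, -15171), Add(-36194, 10365)) = Mul(34634, -25829) = -894561586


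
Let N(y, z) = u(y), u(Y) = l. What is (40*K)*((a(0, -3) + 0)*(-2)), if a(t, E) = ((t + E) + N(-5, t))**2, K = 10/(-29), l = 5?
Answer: 3200/29 ≈ 110.34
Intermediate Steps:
u(Y) = 5
N(y, z) = 5
K = -10/29 (K = 10*(-1/29) = -10/29 ≈ -0.34483)
a(t, E) = (5 + E + t)**2 (a(t, E) = ((t + E) + 5)**2 = ((E + t) + 5)**2 = (5 + E + t)**2)
(40*K)*((a(0, -3) + 0)*(-2)) = (40*(-10/29))*(((5 - 3 + 0)**2 + 0)*(-2)) = -400*(2**2 + 0)*(-2)/29 = -400*(4 + 0)*(-2)/29 = -1600*(-2)/29 = -400/29*(-8) = 3200/29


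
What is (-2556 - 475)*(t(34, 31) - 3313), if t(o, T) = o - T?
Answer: 10032610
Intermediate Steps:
(-2556 - 475)*(t(34, 31) - 3313) = (-2556 - 475)*((34 - 1*31) - 3313) = -3031*((34 - 31) - 3313) = -3031*(3 - 3313) = -3031*(-3310) = 10032610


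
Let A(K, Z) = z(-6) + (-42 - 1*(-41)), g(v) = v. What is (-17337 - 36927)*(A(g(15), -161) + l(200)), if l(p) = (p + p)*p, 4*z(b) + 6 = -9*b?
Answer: -4341716904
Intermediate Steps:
z(b) = -3/2 - 9*b/4 (z(b) = -3/2 + (-9*b)/4 = -3/2 - 9*b/4)
l(p) = 2*p² (l(p) = (2*p)*p = 2*p²)
A(K, Z) = 11 (A(K, Z) = (-3/2 - 9/4*(-6)) + (-42 - 1*(-41)) = (-3/2 + 27/2) + (-42 + 41) = 12 - 1 = 11)
(-17337 - 36927)*(A(g(15), -161) + l(200)) = (-17337 - 36927)*(11 + 2*200²) = -54264*(11 + 2*40000) = -54264*(11 + 80000) = -54264*80011 = -4341716904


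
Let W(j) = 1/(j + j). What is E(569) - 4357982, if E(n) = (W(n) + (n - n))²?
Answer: -5643778441207/1295044 ≈ -4.3580e+6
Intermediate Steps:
W(j) = 1/(2*j)
E(n) = 1/(4*n²) (E(n) = (1/(2*n) + (n - n))² = (1/(2*n) + 0)² = (1/(2*n))² = 1/(4*n²))
E(569) - 4357982 = (¼)/569² - 4357982 = (¼)*(1/323761) - 4357982 = 1/1295044 - 4357982 = -5643778441207/1295044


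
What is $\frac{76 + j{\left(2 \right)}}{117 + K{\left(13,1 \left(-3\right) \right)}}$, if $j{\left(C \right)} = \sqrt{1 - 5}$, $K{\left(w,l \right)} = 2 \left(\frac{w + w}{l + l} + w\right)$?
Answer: $\frac{228}{403} + \frac{6 i}{403} \approx 0.56576 + 0.014888 i$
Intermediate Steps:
$K{\left(w,l \right)} = 2 w + \frac{2 w}{l}$ ($K{\left(w,l \right)} = 2 \left(\frac{2 w}{2 l} + w\right) = 2 \left(2 w \frac{1}{2 l} + w\right) = 2 \left(\frac{w}{l} + w\right) = 2 \left(w + \frac{w}{l}\right) = 2 w + \frac{2 w}{l}$)
$j{\left(C \right)} = 2 i$ ($j{\left(C \right)} = \sqrt{-4} = 2 i$)
$\frac{76 + j{\left(2 \right)}}{117 + K{\left(13,1 \left(-3\right) \right)}} = \frac{76 + 2 i}{117 + 2 \cdot 13 \frac{1}{1 \left(-3\right)} \left(1 + 1 \left(-3\right)\right)} = \frac{76 + 2 i}{117 + 2 \cdot 13 \frac{1}{-3} \left(1 - 3\right)} = \frac{76 + 2 i}{117 + 2 \cdot 13 \left(- \frac{1}{3}\right) \left(-2\right)} = \frac{76 + 2 i}{117 + \frac{52}{3}} = \frac{76 + 2 i}{\frac{403}{3}} = \frac{3 \left(76 + 2 i\right)}{403} = \frac{228}{403} + \frac{6 i}{403}$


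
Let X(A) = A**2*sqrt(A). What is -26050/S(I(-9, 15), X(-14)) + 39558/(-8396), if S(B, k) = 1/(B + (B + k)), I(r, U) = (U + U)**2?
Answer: -196844239779/4198 - 5105800*I*sqrt(14) ≈ -4.689e+7 - 1.9104e+7*I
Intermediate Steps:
I(r, U) = 4*U**2 (I(r, U) = (2*U)**2 = 4*U**2)
X(A) = A**(5/2)
S(B, k) = 1/(k + 2*B)
-26050/S(I(-9, 15), X(-14)) + 39558/(-8396) = -(46890000 + 5105800*I*sqrt(14)) + 39558/(-8396) = -(46890000 + 5105800*I*sqrt(14)) + 39558*(-1/8396) = -(46890000 + 5105800*I*sqrt(14)) - 19779/4198 = -26050*(1800 + 196*I*sqrt(14)) - 19779/4198 = (-46890000 - 5105800*I*sqrt(14)) - 19779/4198 = -196844239779/4198 - 5105800*I*sqrt(14)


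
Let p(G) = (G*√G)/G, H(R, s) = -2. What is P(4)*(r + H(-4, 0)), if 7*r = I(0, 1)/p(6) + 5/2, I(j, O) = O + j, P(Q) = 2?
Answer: -23/7 + √6/21 ≈ -3.1691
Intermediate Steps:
p(G) = √G (p(G) = G^(3/2)/G = √G)
r = 5/14 + √6/42 (r = ((1 + 0)/(√6) + 5/2)/7 = (1*(√6/6) + 5*(½))/7 = (√6/6 + 5/2)/7 = (5/2 + √6/6)/7 = 5/14 + √6/42 ≈ 0.41546)
P(4)*(r + H(-4, 0)) = 2*((5/14 + √6/42) - 2) = 2*(-23/14 + √6/42) = -23/7 + √6/21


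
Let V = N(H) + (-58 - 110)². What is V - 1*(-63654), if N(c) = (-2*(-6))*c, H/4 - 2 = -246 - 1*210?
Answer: 70086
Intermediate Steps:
H = -1816 (H = 8 + 4*(-246 - 1*210) = 8 + 4*(-246 - 210) = 8 + 4*(-456) = 8 - 1824 = -1816)
N(c) = 12*c
V = 6432 (V = 12*(-1816) + (-58 - 110)² = -21792 + (-168)² = -21792 + 28224 = 6432)
V - 1*(-63654) = 6432 - 1*(-63654) = 6432 + 63654 = 70086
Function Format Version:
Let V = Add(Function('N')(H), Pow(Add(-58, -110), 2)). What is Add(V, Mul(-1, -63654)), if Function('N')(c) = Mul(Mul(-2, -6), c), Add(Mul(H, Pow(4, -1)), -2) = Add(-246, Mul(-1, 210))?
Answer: 70086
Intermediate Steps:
H = -1816 (H = Add(8, Mul(4, Add(-246, Mul(-1, 210)))) = Add(8, Mul(4, Add(-246, -210))) = Add(8, Mul(4, -456)) = Add(8, -1824) = -1816)
Function('N')(c) = Mul(12, c)
V = 6432 (V = Add(Mul(12, -1816), Pow(Add(-58, -110), 2)) = Add(-21792, Pow(-168, 2)) = Add(-21792, 28224) = 6432)
Add(V, Mul(-1, -63654)) = Add(6432, Mul(-1, -63654)) = Add(6432, 63654) = 70086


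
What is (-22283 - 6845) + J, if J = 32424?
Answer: 3296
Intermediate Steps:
(-22283 - 6845) + J = (-22283 - 6845) + 32424 = -29128 + 32424 = 3296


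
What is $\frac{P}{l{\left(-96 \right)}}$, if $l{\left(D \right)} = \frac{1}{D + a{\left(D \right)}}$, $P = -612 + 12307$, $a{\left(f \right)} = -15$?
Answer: $-1298145$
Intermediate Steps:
$P = 11695$
$l{\left(D \right)} = \frac{1}{-15 + D}$ ($l{\left(D \right)} = \frac{1}{D - 15} = \frac{1}{-15 + D}$)
$\frac{P}{l{\left(-96 \right)}} = \frac{11695}{\frac{1}{-15 - 96}} = \frac{11695}{\frac{1}{-111}} = \frac{11695}{- \frac{1}{111}} = 11695 \left(-111\right) = -1298145$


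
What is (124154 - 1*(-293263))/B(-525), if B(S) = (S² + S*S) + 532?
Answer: 5421/7166 ≈ 0.75649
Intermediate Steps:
B(S) = 532 + 2*S² (B(S) = (S² + S²) + 532 = 2*S² + 532 = 532 + 2*S²)
(124154 - 1*(-293263))/B(-525) = (124154 - 1*(-293263))/(532 + 2*(-525)²) = (124154 + 293263)/(532 + 2*275625) = 417417/(532 + 551250) = 417417/551782 = 417417*(1/551782) = 5421/7166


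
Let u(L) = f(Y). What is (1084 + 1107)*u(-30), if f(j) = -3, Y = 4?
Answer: -6573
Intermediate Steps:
u(L) = -3
(1084 + 1107)*u(-30) = (1084 + 1107)*(-3) = 2191*(-3) = -6573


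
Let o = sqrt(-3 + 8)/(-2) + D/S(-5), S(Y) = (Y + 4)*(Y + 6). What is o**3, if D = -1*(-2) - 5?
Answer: (6 - sqrt(5))**3/8 ≈ 6.6655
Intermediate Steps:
S(Y) = (4 + Y)*(6 + Y)
D = -3 (D = 2 - 5 = -3)
o = 3 - sqrt(5)/2 (o = sqrt(-3 + 8)/(-2) - 3/(24 + (-5)**2 + 10*(-5)) = sqrt(5)*(-1/2) - 3/(24 + 25 - 50) = -sqrt(5)/2 - 3/(-1) = -sqrt(5)/2 - 3*(-1) = -sqrt(5)/2 + 3 = 3 - sqrt(5)/2 ≈ 1.8820)
o**3 = (3 - sqrt(5)/2)**3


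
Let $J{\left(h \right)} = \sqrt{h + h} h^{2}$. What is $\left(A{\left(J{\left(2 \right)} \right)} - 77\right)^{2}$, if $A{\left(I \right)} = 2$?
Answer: $5625$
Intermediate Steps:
$J{\left(h \right)} = \sqrt{2} h^{\frac{5}{2}}$ ($J{\left(h \right)} = \sqrt{2 h} h^{2} = \sqrt{2} \sqrt{h} h^{2} = \sqrt{2} h^{\frac{5}{2}}$)
$\left(A{\left(J{\left(2 \right)} \right)} - 77\right)^{2} = \left(2 - 77\right)^{2} = \left(-75\right)^{2} = 5625$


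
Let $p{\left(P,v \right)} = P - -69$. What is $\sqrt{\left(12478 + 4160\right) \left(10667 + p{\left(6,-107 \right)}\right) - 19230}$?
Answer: $\sqrt{178706166} \approx 13368.0$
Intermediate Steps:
$p{\left(P,v \right)} = 69 + P$ ($p{\left(P,v \right)} = P + 69 = 69 + P$)
$\sqrt{\left(12478 + 4160\right) \left(10667 + p{\left(6,-107 \right)}\right) - 19230} = \sqrt{\left(12478 + 4160\right) \left(10667 + \left(69 + 6\right)\right) - 19230} = \sqrt{16638 \left(10667 + 75\right) - 19230} = \sqrt{16638 \cdot 10742 - 19230} = \sqrt{178725396 - 19230} = \sqrt{178706166}$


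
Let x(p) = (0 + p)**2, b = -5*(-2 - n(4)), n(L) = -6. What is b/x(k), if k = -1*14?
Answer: -5/49 ≈ -0.10204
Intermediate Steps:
k = -14
b = -20 (b = -5*(-2 - 1*(-6)) = -5*(-2 + 6) = -5*4 = -20)
x(p) = p**2
b/x(k) = -20/((-14)**2) = -20/196 = -20*1/196 = -5/49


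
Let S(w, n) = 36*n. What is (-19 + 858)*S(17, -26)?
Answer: -785304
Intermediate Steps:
(-19 + 858)*S(17, -26) = (-19 + 858)*(36*(-26)) = 839*(-936) = -785304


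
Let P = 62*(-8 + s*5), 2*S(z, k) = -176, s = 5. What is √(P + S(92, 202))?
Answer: √966 ≈ 31.081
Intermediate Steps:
S(z, k) = -88 (S(z, k) = (½)*(-176) = -88)
P = 1054 (P = 62*(-8 + 5*5) = 62*(-8 + 25) = 62*17 = 1054)
√(P + S(92, 202)) = √(1054 - 88) = √966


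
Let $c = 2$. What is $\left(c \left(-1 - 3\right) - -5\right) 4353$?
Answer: $-13059$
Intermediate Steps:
$\left(c \left(-1 - 3\right) - -5\right) 4353 = \left(2 \left(-1 - 3\right) - -5\right) 4353 = \left(2 \left(-4\right) + 5\right) 4353 = \left(-8 + 5\right) 4353 = \left(-3\right) 4353 = -13059$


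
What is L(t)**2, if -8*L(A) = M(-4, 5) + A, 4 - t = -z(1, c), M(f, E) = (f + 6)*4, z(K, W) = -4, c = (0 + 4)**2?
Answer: 1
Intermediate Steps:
c = 16 (c = 4**2 = 16)
M(f, E) = 24 + 4*f (M(f, E) = (6 + f)*4 = 24 + 4*f)
t = 0 (t = 4 - (-1)*(-4) = 4 - 1*4 = 4 - 4 = 0)
L(A) = -1 - A/8 (L(A) = -((24 + 4*(-4)) + A)/8 = -((24 - 16) + A)/8 = -(8 + A)/8 = -1 - A/8)
L(t)**2 = (-1 - 1/8*0)**2 = (-1 + 0)**2 = (-1)**2 = 1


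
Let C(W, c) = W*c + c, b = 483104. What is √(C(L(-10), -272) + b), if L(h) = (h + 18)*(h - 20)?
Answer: 4*√34257 ≈ 740.35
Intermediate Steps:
L(h) = (-20 + h)*(18 + h) (L(h) = (18 + h)*(-20 + h) = (-20 + h)*(18 + h))
C(W, c) = c + W*c
√(C(L(-10), -272) + b) = √(-272*(1 + (-360 + (-10)² - 2*(-10))) + 483104) = √(-272*(1 + (-360 + 100 + 20)) + 483104) = √(-272*(1 - 240) + 483104) = √(-272*(-239) + 483104) = √(65008 + 483104) = √548112 = 4*√34257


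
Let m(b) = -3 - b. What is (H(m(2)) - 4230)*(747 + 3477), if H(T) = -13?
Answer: -17922432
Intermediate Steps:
(H(m(2)) - 4230)*(747 + 3477) = (-13 - 4230)*(747 + 3477) = -4243*4224 = -17922432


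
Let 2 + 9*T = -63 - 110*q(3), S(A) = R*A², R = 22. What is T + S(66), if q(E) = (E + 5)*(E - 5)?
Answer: 288061/3 ≈ 96020.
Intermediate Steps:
q(E) = (-5 + E)*(5 + E) (q(E) = (5 + E)*(-5 + E) = (-5 + E)*(5 + E))
S(A) = 22*A²
T = 565/3 (T = -2/9 + (-63 - 110*(-25 + 3²))/9 = -2/9 + (-63 - 110*(-25 + 9))/9 = -2/9 + (-63 - 110*(-16))/9 = -2/9 + (-63 + 1760)/9 = -2/9 + (⅑)*1697 = -2/9 + 1697/9 = 565/3 ≈ 188.33)
T + S(66) = 565/3 + 22*66² = 565/3 + 22*4356 = 565/3 + 95832 = 288061/3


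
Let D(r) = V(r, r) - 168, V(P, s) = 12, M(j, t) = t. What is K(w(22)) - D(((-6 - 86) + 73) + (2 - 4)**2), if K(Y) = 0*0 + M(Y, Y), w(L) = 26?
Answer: 182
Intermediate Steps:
K(Y) = Y (K(Y) = 0*0 + Y = 0 + Y = Y)
D(r) = -156 (D(r) = 12 - 168 = -156)
K(w(22)) - D(((-6 - 86) + 73) + (2 - 4)**2) = 26 - 1*(-156) = 26 + 156 = 182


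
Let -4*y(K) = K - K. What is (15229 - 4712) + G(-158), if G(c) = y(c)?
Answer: 10517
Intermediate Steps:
y(K) = 0 (y(K) = -(K - K)/4 = -¼*0 = 0)
G(c) = 0
(15229 - 4712) + G(-158) = (15229 - 4712) + 0 = 10517 + 0 = 10517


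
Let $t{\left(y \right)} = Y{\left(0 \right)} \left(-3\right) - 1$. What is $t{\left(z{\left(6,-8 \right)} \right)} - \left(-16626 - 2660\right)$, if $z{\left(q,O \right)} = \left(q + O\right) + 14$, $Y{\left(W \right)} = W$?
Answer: $19285$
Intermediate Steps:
$z{\left(q,O \right)} = 14 + O + q$ ($z{\left(q,O \right)} = \left(O + q\right) + 14 = 14 + O + q$)
$t{\left(y \right)} = -1$ ($t{\left(y \right)} = 0 \left(-3\right) - 1 = 0 - 1 = -1$)
$t{\left(z{\left(6,-8 \right)} \right)} - \left(-16626 - 2660\right) = -1 - \left(-16626 - 2660\right) = -1 - -19286 = -1 + 19286 = 19285$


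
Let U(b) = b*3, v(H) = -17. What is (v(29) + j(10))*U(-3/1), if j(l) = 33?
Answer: -144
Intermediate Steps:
U(b) = 3*b
(v(29) + j(10))*U(-3/1) = (-17 + 33)*(3*(-3/1)) = 16*(3*(-3*1)) = 16*(3*(-3)) = 16*(-9) = -144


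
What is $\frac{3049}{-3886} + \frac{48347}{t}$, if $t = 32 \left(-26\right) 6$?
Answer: $- \frac{7811425}{746112} \approx -10.47$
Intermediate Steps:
$t = -4992$ ($t = \left(-832\right) 6 = -4992$)
$\frac{3049}{-3886} + \frac{48347}{t} = \frac{3049}{-3886} + \frac{48347}{-4992} = 3049 \left(- \frac{1}{3886}\right) + 48347 \left(- \frac{1}{4992}\right) = - \frac{3049}{3886} - \frac{3719}{384} = - \frac{7811425}{746112}$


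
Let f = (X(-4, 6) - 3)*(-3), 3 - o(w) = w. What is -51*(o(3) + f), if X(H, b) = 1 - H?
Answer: 306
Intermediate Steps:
o(w) = 3 - w
f = -6 (f = ((1 - 1*(-4)) - 3)*(-3) = ((1 + 4) - 3)*(-3) = (5 - 3)*(-3) = 2*(-3) = -6)
-51*(o(3) + f) = -51*((3 - 1*3) - 6) = -51*((3 - 3) - 6) = -51*(0 - 6) = -51*(-6) = 306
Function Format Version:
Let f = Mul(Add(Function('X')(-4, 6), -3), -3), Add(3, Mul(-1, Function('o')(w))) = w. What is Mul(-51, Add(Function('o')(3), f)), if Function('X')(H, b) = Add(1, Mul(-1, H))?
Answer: 306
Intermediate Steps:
Function('o')(w) = Add(3, Mul(-1, w))
f = -6 (f = Mul(Add(Add(1, Mul(-1, -4)), -3), -3) = Mul(Add(Add(1, 4), -3), -3) = Mul(Add(5, -3), -3) = Mul(2, -3) = -6)
Mul(-51, Add(Function('o')(3), f)) = Mul(-51, Add(Add(3, Mul(-1, 3)), -6)) = Mul(-51, Add(Add(3, -3), -6)) = Mul(-51, Add(0, -6)) = Mul(-51, -6) = 306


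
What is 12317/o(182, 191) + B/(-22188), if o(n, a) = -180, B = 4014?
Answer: -22834343/332820 ≈ -68.609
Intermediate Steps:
12317/o(182, 191) + B/(-22188) = 12317/(-180) + 4014/(-22188) = 12317*(-1/180) + 4014*(-1/22188) = -12317/180 - 669/3698 = -22834343/332820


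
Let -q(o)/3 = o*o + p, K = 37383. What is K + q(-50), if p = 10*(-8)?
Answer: 30123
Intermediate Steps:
p = -80
q(o) = 240 - 3*o² (q(o) = -3*(o*o - 80) = -3*(o² - 80) = -3*(-80 + o²) = 240 - 3*o²)
K + q(-50) = 37383 + (240 - 3*(-50)²) = 37383 + (240 - 3*2500) = 37383 + (240 - 7500) = 37383 - 7260 = 30123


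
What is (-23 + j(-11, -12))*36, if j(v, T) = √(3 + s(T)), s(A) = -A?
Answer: -828 + 36*√15 ≈ -688.57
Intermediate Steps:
j(v, T) = √(3 - T)
(-23 + j(-11, -12))*36 = (-23 + √(3 - 1*(-12)))*36 = (-23 + √(3 + 12))*36 = (-23 + √15)*36 = -828 + 36*√15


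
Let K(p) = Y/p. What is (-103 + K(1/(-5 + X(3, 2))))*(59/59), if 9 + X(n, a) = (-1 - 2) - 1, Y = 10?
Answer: -283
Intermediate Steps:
X(n, a) = -13 (X(n, a) = -9 + ((-1 - 2) - 1) = -9 + (-3 - 1) = -9 - 4 = -13)
K(p) = 10/p
(-103 + K(1/(-5 + X(3, 2))))*(59/59) = (-103 + 10/(1/(-5 - 13)))*(59/59) = (-103 + 10/(1/(-18)))*(59*(1/59)) = (-103 + 10/(-1/18))*1 = (-103 + 10*(-18))*1 = (-103 - 180)*1 = -283*1 = -283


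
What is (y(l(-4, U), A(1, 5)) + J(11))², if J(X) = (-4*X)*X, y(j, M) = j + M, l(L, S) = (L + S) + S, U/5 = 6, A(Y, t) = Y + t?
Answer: 178084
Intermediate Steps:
U = 30 (U = 5*6 = 30)
l(L, S) = L + 2*S
y(j, M) = M + j
J(X) = -4*X²
(y(l(-4, U), A(1, 5)) + J(11))² = (((1 + 5) + (-4 + 2*30)) - 4*11²)² = ((6 + (-4 + 60)) - 4*121)² = ((6 + 56) - 484)² = (62 - 484)² = (-422)² = 178084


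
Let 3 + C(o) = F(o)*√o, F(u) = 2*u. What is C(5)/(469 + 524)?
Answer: -1/331 + 10*√5/993 ≈ 0.019497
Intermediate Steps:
C(o) = -3 + 2*o^(3/2) (C(o) = -3 + (2*o)*√o = -3 + 2*o^(3/2))
C(5)/(469 + 524) = (-3 + 2*5^(3/2))/(469 + 524) = (-3 + 2*(5*√5))/993 = (-3 + 10*√5)/993 = -1/331 + 10*√5/993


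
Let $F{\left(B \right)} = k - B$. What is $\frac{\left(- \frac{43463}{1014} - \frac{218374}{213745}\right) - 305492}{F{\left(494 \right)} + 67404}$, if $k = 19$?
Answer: $- \frac{66221062395731}{14506019452470} \approx -4.5651$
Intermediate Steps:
$F{\left(B \right)} = 19 - B$
$\frac{\left(- \frac{43463}{1014} - \frac{218374}{213745}\right) - 305492}{F{\left(494 \right)} + 67404} = \frac{\left(- \frac{43463}{1014} - \frac{218374}{213745}\right) - 305492}{\left(19 - 494\right) + 67404} = \frac{\left(\left(-43463\right) \frac{1}{1014} - \frac{218374}{213745}\right) - 305492}{\left(19 - 494\right) + 67404} = \frac{\left(- \frac{43463}{1014} - \frac{218374}{213745}\right) - 305492}{-475 + 67404} = \frac{- \frac{9511430171}{216737430} - 305492}{66929} = \left(- \frac{66221062395731}{216737430}\right) \frac{1}{66929} = - \frac{66221062395731}{14506019452470}$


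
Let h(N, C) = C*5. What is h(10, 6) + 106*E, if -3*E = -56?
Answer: 6026/3 ≈ 2008.7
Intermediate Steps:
h(N, C) = 5*C
E = 56/3 (E = -⅓*(-56) = 56/3 ≈ 18.667)
h(10, 6) + 106*E = 5*6 + 106*(56/3) = 30 + 5936/3 = 6026/3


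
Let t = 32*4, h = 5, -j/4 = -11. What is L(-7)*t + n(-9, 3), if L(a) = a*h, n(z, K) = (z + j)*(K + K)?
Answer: -4270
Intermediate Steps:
j = 44 (j = -4*(-11) = 44)
n(z, K) = 2*K*(44 + z) (n(z, K) = (z + 44)*(K + K) = (44 + z)*(2*K) = 2*K*(44 + z))
t = 128
L(a) = 5*a (L(a) = a*5 = 5*a)
L(-7)*t + n(-9, 3) = (5*(-7))*128 + 2*3*(44 - 9) = -35*128 + 2*3*35 = -4480 + 210 = -4270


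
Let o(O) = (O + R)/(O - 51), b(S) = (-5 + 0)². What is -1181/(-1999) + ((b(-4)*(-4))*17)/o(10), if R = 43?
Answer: 139392893/105947 ≈ 1315.7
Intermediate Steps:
b(S) = 25 (b(S) = (-5)² = 25)
o(O) = (43 + O)/(-51 + O) (o(O) = (O + 43)/(O - 51) = (43 + O)/(-51 + O))
-1181/(-1999) + ((b(-4)*(-4))*17)/o(10) = -1181/(-1999) + ((25*(-4))*17)/(((43 + 10)/(-51 + 10))) = -1181*(-1/1999) + (-100*17)/((53/(-41))) = 1181/1999 - 1700/((-1/41*53)) = 1181/1999 - 1700/(-53/41) = 1181/1999 - 1700*(-41/53) = 1181/1999 + 69700/53 = 139392893/105947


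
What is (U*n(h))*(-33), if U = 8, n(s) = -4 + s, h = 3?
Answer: 264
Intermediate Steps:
(U*n(h))*(-33) = (8*(-4 + 3))*(-33) = (8*(-1))*(-33) = -8*(-33) = 264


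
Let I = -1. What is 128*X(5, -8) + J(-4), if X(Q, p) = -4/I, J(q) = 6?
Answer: 518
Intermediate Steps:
X(Q, p) = 4 (X(Q, p) = -4/(-1) = -4*(-1) = 4)
128*X(5, -8) + J(-4) = 128*4 + 6 = 512 + 6 = 518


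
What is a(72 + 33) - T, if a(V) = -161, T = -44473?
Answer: 44312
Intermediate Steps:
a(72 + 33) - T = -161 - 1*(-44473) = -161 + 44473 = 44312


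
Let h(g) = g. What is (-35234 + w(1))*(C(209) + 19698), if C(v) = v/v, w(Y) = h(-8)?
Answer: -694232158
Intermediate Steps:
w(Y) = -8
C(v) = 1
(-35234 + w(1))*(C(209) + 19698) = (-35234 - 8)*(1 + 19698) = -35242*19699 = -694232158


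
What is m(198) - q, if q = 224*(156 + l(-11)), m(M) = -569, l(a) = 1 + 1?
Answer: -35961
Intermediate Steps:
l(a) = 2
q = 35392 (q = 224*(156 + 2) = 224*158 = 35392)
m(198) - q = -569 - 1*35392 = -569 - 35392 = -35961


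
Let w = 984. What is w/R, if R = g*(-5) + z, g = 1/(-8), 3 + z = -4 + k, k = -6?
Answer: -2624/33 ≈ -79.515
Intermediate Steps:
z = -13 (z = -3 + (-4 - 6) = -3 - 10 = -13)
g = -⅛ ≈ -0.12500
R = -99/8 (R = -⅛*(-5) - 13 = 5/8 - 13 = -99/8 ≈ -12.375)
w/R = 984/(-99/8) = 984*(-8/99) = -2624/33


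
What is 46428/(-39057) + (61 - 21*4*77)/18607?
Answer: -371374665/242244533 ≈ -1.5331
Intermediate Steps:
46428/(-39057) + (61 - 21*4*77)/18607 = 46428*(-1/39057) + (61 - 84*77)*(1/18607) = -15476/13019 + (61 - 6468)*(1/18607) = -15476/13019 - 6407*1/18607 = -15476/13019 - 6407/18607 = -371374665/242244533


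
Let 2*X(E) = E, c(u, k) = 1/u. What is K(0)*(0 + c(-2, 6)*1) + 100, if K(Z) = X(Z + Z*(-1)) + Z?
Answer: 100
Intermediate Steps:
X(E) = E/2
K(Z) = Z (K(Z) = (Z + Z*(-1))/2 + Z = (Z - Z)/2 + Z = (½)*0 + Z = 0 + Z = Z)
K(0)*(0 + c(-2, 6)*1) + 100 = 0*(0 + 1/(-2)) + 100 = 0*(0 - ½*1) + 100 = 0*(0 - ½) + 100 = 0*(-½) + 100 = 0 + 100 = 100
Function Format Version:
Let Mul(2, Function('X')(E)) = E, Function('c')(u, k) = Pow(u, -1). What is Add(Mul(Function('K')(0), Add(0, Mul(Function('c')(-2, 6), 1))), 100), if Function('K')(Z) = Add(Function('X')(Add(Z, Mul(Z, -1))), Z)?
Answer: 100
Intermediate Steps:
Function('X')(E) = Mul(Rational(1, 2), E)
Function('K')(Z) = Z (Function('K')(Z) = Add(Mul(Rational(1, 2), Add(Z, Mul(Z, -1))), Z) = Add(Mul(Rational(1, 2), Add(Z, Mul(-1, Z))), Z) = Add(Mul(Rational(1, 2), 0), Z) = Add(0, Z) = Z)
Add(Mul(Function('K')(0), Add(0, Mul(Function('c')(-2, 6), 1))), 100) = Add(Mul(0, Add(0, Mul(Pow(-2, -1), 1))), 100) = Add(Mul(0, Add(0, Mul(Rational(-1, 2), 1))), 100) = Add(Mul(0, Add(0, Rational(-1, 2))), 100) = Add(Mul(0, Rational(-1, 2)), 100) = Add(0, 100) = 100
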